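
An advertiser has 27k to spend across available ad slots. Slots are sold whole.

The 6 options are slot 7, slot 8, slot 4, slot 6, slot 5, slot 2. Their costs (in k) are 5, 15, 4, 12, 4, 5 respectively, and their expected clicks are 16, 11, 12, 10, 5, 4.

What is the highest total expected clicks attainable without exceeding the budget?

slot 7 + slot 4 + slot 6 + slot 2: cost 5 + 4 + 12 + 5 = 26 ≤ 27, expected clicks 16 + 12 + 10 + 4 = 42.
slot 7 + slot 8 + slot 4: cost 5 + 15 + 4 = 24 ≤ 27, expected clicks 16 + 11 + 12 = 39.
slot 7 + slot 4 + slot 6 + slot 5: cost 5 + 4 + 12 + 4 = 25 ≤ 27, expected clicks 16 + 12 + 10 + 5 = 43.
Best is slot 7, slot 4, slot 6, and slot 5 with total expected clicks 43.

43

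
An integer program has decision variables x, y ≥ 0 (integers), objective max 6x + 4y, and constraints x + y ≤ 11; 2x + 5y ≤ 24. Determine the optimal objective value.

(x,y)=(11,0): 1·11+1·0=11≤11, 2·11+5·0=22≤24, objective 66.
(x,y)=(10,0): 1·10+1·0=10≤11, 2·10+5·0=20≤24, objective 60.
Maximum is 66 at (x,y)=(11,0).

66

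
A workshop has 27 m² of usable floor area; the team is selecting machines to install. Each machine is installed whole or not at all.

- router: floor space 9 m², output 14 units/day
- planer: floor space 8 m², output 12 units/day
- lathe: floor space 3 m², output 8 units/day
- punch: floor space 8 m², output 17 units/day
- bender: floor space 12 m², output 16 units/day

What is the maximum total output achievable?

43

Treat it as a binary knapsack problem.
router + lathe + punch: floor space 9 + 3 + 8 = 20 ≤ 27, output 14 + 8 + 17 = 39.
lathe + punch + bender: floor space 3 + 8 + 12 = 23 ≤ 27, output 8 + 17 + 16 = 41.
router + planer + punch: floor space 9 + 8 + 8 = 25 ≤ 27, output 14 + 12 + 17 = 43.
Best is router, planer, and punch with total output 43.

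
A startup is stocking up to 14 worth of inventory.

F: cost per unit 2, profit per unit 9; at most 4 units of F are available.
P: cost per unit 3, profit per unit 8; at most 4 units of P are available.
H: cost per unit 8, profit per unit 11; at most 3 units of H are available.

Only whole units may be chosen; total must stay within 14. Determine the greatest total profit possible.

52

F has the best ratio (9/2); taking only F gives at most 4×9 = 36 (stopped by the supply cap of 4).
Mixing does better — 4×F and 2×P: cost 14 ≤ 14, profit 4·9 + 2·8 = 52.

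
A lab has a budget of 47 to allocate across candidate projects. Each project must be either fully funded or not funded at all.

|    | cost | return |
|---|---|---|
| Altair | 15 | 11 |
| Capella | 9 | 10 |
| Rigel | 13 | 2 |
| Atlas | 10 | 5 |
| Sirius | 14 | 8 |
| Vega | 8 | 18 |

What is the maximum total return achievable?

47

Altair + Atlas + Sirius + Vega: cost 15 + 10 + 14 + 8 = 47 ≤ 47, return 11 + 5 + 8 + 18 = 42.
Altair + Capella + Sirius + Vega: cost 15 + 9 + 14 + 8 = 46 ≤ 47, return 11 + 10 + 8 + 18 = 47.
Altair + Capella + Atlas + Vega: cost 15 + 9 + 10 + 8 = 42 ≤ 47, return 11 + 10 + 5 + 18 = 44.
Best is Altair, Capella, Sirius, and Vega with total return 47.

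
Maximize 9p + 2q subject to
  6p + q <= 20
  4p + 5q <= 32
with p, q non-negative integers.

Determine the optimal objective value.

Relaxing integrality, the LP optimum is 32.15 at (p,q) = (2.62, 4.31), which is not an integer point.
(p,q)=(3,2): 6·3+1·2=20≤20, 4·3+5·2=22≤32, objective 31.
(p,q)=(3,1): 6·3+1·1=19≤20, 4·3+5·1=17≤32, objective 29.
(p,q)=(2,4): 6·2+1·4=16≤20, 4·2+5·4=28≤32, objective 26.
The best lattice point is (3,2), giving 31.

31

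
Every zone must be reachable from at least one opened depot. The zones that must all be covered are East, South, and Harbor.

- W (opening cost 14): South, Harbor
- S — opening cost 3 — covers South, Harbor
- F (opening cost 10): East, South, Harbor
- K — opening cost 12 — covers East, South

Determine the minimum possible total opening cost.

10

The greedy cost-per-new-zone heuristic would pick S and F for 13, but a cheaper cover exists.
F alone covers East, South, Harbor — every zone.
Total opening cost: 10.
No cover costs less than 10.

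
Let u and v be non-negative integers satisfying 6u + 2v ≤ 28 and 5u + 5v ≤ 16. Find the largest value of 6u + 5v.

18

(u,v)=(3,0): 6·3+2·0=18≤28, 5·3+5·0=15≤16, objective 18.
(u,v)=(2,1): 6·2+2·1=14≤28, 5·2+5·1=15≤16, objective 17.
(u,v)=(2,0): 6·2+2·0=12≤28, 5·2+5·0=10≤16, objective 12.
No feasible integer point exceeds 18.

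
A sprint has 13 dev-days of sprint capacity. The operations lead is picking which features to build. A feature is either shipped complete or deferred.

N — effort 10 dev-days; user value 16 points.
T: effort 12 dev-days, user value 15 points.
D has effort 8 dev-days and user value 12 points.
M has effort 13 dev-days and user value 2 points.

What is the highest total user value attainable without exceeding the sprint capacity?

16

T: effort 12 ≤ 13, user value 15.
D: effort 8 ≤ 13, user value 12.
N: effort 10 ≤ 13, user value 16.
Best is N with total user value 16.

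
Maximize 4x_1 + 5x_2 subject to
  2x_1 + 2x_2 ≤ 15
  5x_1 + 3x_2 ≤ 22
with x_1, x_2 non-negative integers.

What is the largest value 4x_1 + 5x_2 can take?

Relaxing integrality, the LP optimum is 36.67 at (x_1,x_2) = (0, 7.33), which is not an integer point.
(x_1,x_2)=(0,7): 2·0+2·7=14≤15, 5·0+3·7=21≤22, objective 35.
(x_1,x_2)=(0,6): 2·0+2·6=12≤15, 5·0+3·6=18≤22, objective 30.
The best lattice point is (0,7), giving 35.

35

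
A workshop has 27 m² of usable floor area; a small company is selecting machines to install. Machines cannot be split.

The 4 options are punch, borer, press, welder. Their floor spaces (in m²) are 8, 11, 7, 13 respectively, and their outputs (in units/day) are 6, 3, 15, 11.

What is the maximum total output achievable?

Allowing fractional choices, the relaxed optimum would be about 31.2, but machines are indivisible.
punch + borer + press: floor space 8 + 11 + 7 = 26 ≤ 27, output 6 + 3 + 15 = 24.
press + welder: floor space 7 + 13 = 20 ≤ 27, output 15 + 11 = 26.
punch + press: floor space 8 + 7 = 15 ≤ 27, output 6 + 15 = 21.
Best is press and welder with total output 26.

26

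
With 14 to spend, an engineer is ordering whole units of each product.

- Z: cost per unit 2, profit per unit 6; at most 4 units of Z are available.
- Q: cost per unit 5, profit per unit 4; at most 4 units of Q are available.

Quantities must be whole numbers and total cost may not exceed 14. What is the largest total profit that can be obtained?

This is a bounded integer knapsack.
Take 4×Z and 1×Q: cost 13 ≤ 14, profit 4·6 + 1·4 = 28.
Z has the best ratio (6/2) and is taken to its limit of 4; remaining capacity is filled optimally with the others.

28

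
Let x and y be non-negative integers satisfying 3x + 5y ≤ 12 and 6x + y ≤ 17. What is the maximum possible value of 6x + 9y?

21

(x,y)=(2,1): 3·2+5·1=11≤12, 6·2+1·1=13≤17, objective 21.
(x,y)=(1,1): 3·1+5·1=8≤12, 6·1+1·1=7≤17, objective 15.
(x,y)=(2,0): 3·2+5·0=6≤12, 6·2+1·0=12≤17, objective 12.
The best lattice point is (2,1), giving 21.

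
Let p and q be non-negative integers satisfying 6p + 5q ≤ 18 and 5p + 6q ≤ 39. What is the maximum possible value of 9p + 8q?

27

The continuous relaxation peaks at (0, 3.6) with value 28.80; rounding to a feasible lattice point costs some objective.
(p,q)=(3,0): 6·3+5·0=18≤18, 5·3+6·0=15≤39, objective 27.
(p,q)=(2,1): 6·2+5·1=17≤18, 5·2+6·1=16≤39, objective 26.
(p,q)=(1,2): 6·1+5·2=16≤18, 5·1+6·2=17≤39, objective 25.
Maximum is 27 at (p,q)=(3,0).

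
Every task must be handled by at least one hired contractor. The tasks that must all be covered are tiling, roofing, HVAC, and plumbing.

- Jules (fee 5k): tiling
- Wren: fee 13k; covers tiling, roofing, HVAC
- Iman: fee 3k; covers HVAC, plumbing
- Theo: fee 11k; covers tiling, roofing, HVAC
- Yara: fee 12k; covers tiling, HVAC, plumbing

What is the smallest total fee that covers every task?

14

This is an integer covering problem.
The greedy cost-per-new-task heuristic would pick Iman, Jules, and Theo for 19, but a cheaper cover exists.
Choose Iman and Theo: together they cover tiling, roofing, HVAC, plumbing — every task.
Total fee: 3 + 11 = 14.
No cover costs less than 14.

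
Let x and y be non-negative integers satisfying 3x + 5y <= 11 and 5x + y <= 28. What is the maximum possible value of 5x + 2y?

The continuous relaxation peaks at (3.67, 0) with value 18.33; rounding to a feasible lattice point costs some objective.
(x,y)=(3,0): 3·3+5·0=9≤11, 5·3+1·0=15≤28, objective 15.
(x,y)=(2,1): 3·2+5·1=11≤11, 5·2+1·1=11≤28, objective 12.
(x,y)=(2,0): 3·2+5·0=6≤11, 5·2+1·0=10≤28, objective 10.
The best lattice point is (3,0), giving 15.

15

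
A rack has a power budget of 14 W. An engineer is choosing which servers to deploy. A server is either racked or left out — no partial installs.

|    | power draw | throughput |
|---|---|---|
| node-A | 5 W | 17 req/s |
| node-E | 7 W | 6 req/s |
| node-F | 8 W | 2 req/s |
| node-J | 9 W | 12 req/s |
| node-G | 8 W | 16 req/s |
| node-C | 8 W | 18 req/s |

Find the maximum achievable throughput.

Allowing fractional choices, the relaxed optimum would be about 37.0, but servers are indivisible.
node-A + node-G: power draw 5 + 8 = 13 ≤ 14, throughput 17 + 16 = 33.
node-A + node-C: power draw 5 + 8 = 13 ≤ 14, throughput 17 + 18 = 35.
node-A + node-J: power draw 5 + 9 = 14 ≤ 14, throughput 17 + 12 = 29.
Best is node-A and node-C with total throughput 35.

35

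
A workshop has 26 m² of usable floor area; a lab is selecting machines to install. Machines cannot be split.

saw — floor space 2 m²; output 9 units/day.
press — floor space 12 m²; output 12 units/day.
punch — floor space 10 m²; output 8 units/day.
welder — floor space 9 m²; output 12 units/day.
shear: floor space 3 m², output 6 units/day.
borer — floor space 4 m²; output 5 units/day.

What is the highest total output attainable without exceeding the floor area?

39

This is a 0-1 knapsack instance.
saw + press + welder + shear: floor space 2 + 12 + 9 + 3 = 26 ≤ 26, output 9 + 12 + 12 + 6 = 39.
saw + punch + welder + shear: floor space 2 + 10 + 9 + 3 = 24 ≤ 26, output 9 + 8 + 12 + 6 = 35.
Best is saw, press, welder, and shear with total output 39.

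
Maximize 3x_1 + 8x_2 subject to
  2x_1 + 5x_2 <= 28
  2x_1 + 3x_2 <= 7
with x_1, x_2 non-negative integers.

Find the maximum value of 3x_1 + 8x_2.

Relaxing integrality, the LP optimum is 18.67 at (x_1,x_2) = (0, 2.33), which is not an integer point.
(x_1,x_2)=(0,2): 2·0+5·2=10≤28, 2·0+3·2=6≤7, objective 16.
(x_1,x_2)=(1,1): 2·1+5·1=7≤28, 2·1+3·1=5≤7, objective 11.
(x_1,x_2)=(0,1): 2·0+5·1=5≤28, 2·0+3·1=3≤7, objective 8.
Maximum is 16 at (x_1,x_2)=(0,2).

16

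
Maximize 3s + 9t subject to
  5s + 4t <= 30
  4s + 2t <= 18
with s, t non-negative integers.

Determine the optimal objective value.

(s,t)=(0,7): 5·0+4·7=28≤30, 4·0+2·7=14≤18, objective 63.
(s,t)=(1,6): 5·1+4·6=29≤30, 4·1+2·6=16≤18, objective 57.
(s,t)=(0,6): 5·0+4·6=24≤30, 4·0+2·6=12≤18, objective 54.
The best lattice point is (0,7), giving 63.

63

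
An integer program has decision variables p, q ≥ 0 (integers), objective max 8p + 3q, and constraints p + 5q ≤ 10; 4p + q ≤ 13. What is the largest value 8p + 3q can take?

27

(p,q)=(3,1): 1·3+5·1=8≤10, 4·3+1·1=13≤13, objective 27.
(p,q)=(3,0): 1·3+5·0=3≤10, 4·3+1·0=12≤13, objective 24.
(p,q)=(2,1): 1·2+5·1=7≤10, 4·2+1·1=9≤13, objective 19.
Maximum is 27 at (p,q)=(3,1).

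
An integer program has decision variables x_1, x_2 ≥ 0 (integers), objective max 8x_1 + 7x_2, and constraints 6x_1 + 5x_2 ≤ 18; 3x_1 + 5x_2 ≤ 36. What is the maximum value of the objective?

24

Relaxing integrality, the LP optimum is 25.20 at (x_1,x_2) = (0, 3.6), which is not an integer point.
(x_1,x_2)=(3,0): 6·3+5·0=18≤18, 3·3+5·0=9≤36, objective 24.
(x_1,x_2)=(2,1): 6·2+5·1=17≤18, 3·2+5·1=11≤36, objective 23.
(x_1,x_2)=(1,2): 6·1+5·2=16≤18, 3·1+5·2=13≤36, objective 22.
No feasible integer point exceeds 24.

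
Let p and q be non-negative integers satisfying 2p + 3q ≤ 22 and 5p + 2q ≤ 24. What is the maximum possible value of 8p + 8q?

Relaxing integrality, the LP optimum is 65.45 at (p,q) = (2.55, 5.64), which is not an integer point.
(p,q)=(2,6): 2·2+3·6=22≤22, 5·2+2·6=22≤24, objective 64.
(p,q)=(3,4): 2·3+3·4=18≤22, 5·3+2·4=23≤24, objective 56.
(p,q)=(1,6): 2·1+3·6=20≤22, 5·1+2·6=17≤24, objective 56.
The best lattice point is (2,6), giving 64.

64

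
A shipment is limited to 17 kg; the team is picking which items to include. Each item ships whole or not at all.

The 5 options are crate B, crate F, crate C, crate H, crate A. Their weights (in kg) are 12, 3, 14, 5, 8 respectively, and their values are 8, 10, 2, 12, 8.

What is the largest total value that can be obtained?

30

Take crate F, crate H, and crate A: weight 3 + 5 + 8 = 16 ≤ 17, value 10 + 12 + 8 = 30.
No other feasible combination does better.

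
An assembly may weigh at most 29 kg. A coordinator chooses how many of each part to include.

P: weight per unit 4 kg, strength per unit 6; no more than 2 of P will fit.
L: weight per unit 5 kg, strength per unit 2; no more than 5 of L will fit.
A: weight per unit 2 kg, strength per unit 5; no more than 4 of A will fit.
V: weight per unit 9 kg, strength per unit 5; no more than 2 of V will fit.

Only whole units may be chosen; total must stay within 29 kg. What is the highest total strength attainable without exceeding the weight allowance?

37

This is a bounded integer knapsack.
A has the best ratio (5/2); taking only A gives at most 4×5 = 20 (stopped by the supply cap of 4).
Mixing does better — 2×P, 4×A, and 1×V: weight 25 ≤ 29, strength 2·6 + 4·5 + 1·5 = 37.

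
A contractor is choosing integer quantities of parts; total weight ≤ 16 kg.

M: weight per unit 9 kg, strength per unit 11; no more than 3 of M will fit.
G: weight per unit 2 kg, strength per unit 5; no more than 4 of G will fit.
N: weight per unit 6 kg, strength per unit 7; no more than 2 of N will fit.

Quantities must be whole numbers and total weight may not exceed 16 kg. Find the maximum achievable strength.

1×M and 3×G: weight 15 ≤ 16, strength 1·11 + 3·5 = 26.
4×G and 1×N: weight 14 ≤ 16, strength 4·5 + 1·7 = 27.
Best is 27.

27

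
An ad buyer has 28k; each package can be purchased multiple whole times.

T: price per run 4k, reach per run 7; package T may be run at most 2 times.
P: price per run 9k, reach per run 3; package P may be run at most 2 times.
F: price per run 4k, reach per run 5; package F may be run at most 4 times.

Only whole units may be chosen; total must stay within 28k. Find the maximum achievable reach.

This is a bounded integer knapsack.
T has the best ratio (7/4); taking only T gives at most 2×7 = 14 (stopped by the supply cap of 2).
Mixing does better — 2×T and 4×F: price 24 ≤ 28, reach 2·7 + 4·5 = 34.

34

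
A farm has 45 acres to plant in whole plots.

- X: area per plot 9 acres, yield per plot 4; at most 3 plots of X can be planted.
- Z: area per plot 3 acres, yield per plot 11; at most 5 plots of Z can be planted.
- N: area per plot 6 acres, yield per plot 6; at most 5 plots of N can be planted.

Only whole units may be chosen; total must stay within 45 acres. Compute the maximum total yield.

85

Z has the best ratio (11/3); taking only Z gives at most 5×11 = 55 (stopped by the supply cap of 5).
Mixing does better — 5×Z and 5×N: area 45 ≤ 45, yield 5·11 + 5·6 = 85.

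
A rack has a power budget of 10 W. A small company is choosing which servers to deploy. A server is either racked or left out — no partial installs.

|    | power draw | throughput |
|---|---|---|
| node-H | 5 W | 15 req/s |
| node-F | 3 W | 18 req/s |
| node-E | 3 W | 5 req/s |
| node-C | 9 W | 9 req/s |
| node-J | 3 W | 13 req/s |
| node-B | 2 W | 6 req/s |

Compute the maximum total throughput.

Allowing fractional choices, the relaxed optimum would be about 43.0, but servers are indivisible.
node-H + node-F + node-B: power draw 5 + 3 + 2 = 10 ≤ 10, throughput 15 + 18 + 6 = 39.
node-F + node-J + node-B: power draw 3 + 3 + 2 = 8 ≤ 10, throughput 18 + 13 + 6 = 37.
Best is node-H, node-F, and node-B with total throughput 39.

39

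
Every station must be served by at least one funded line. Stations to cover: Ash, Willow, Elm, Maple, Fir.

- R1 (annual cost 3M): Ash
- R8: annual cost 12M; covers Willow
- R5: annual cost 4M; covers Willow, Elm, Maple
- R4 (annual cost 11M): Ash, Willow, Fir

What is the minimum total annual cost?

15

The greedy cost-per-new-station heuristic would pick R5, R1, and R4 for 18, but a cheaper cover exists.
Choose R5 and R4: together they cover Ash, Willow, Elm, Maple, Fir — every station.
Total annual cost: 4 + 11 = 15.
No cover costs less than 15.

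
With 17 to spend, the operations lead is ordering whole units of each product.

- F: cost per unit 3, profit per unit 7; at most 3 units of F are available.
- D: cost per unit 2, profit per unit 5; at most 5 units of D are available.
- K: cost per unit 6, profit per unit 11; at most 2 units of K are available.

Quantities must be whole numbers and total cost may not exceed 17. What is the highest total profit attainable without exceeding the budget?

41

D has the best ratio (5/2); taking only D gives at most 5×5 = 25 (stopped by the supply cap of 5).
Mixing does better — 3×F and 4×D: cost 17 ≤ 17, profit 3·7 + 4·5 = 41.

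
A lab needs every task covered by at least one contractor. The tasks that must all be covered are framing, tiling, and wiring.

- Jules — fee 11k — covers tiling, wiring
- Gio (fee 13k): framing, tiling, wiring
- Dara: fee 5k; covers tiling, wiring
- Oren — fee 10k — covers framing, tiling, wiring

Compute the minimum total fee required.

The greedy cost-per-new-task heuristic would pick Dara and Oren for 15, but a cheaper cover exists.
Oren alone covers framing, tiling, wiring — every task.
Total fee: 10.
No cover costs less than 10.

10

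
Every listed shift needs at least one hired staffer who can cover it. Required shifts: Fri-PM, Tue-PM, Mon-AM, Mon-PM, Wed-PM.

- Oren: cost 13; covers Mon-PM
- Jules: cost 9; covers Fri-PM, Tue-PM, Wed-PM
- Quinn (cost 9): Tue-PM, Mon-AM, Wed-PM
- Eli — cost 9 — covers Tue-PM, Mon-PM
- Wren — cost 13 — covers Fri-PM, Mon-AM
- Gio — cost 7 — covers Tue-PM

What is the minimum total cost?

Choose Jules, Quinn, and Eli: together they cover Fri-PM, Tue-PM, Mon-AM, Mon-PM, Wed-PM — every shift.
Total cost: 9 + 9 + 9 = 27.
No cover costs less than 27.

27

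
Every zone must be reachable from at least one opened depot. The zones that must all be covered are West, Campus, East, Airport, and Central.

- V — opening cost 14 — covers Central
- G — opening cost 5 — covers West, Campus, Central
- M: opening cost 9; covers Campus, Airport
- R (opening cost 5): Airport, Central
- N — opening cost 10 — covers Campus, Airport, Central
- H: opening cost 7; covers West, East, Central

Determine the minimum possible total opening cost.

16

The greedy cost-per-new-zone heuristic would pick G, R, and H for 17, but a cheaper cover exists.
Choose M and H: together they cover West, Campus, East, Airport, Central — every zone.
Total opening cost: 9 + 7 = 16.
No cover costs less than 16.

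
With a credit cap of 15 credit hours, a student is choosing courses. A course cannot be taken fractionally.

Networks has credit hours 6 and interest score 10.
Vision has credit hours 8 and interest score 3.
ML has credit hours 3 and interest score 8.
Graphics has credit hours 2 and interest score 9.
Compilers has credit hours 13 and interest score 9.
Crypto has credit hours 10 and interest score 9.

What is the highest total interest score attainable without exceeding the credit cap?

Networks + ML + Graphics: credit hours 6 + 3 + 2 = 11 ≤ 15, interest score 10 + 8 + 9 = 27.
ML + Graphics + Crypto: credit hours 3 + 2 + 10 = 15 ≤ 15, interest score 8 + 9 + 9 = 26.
Best is Networks, ML, and Graphics with total interest score 27.

27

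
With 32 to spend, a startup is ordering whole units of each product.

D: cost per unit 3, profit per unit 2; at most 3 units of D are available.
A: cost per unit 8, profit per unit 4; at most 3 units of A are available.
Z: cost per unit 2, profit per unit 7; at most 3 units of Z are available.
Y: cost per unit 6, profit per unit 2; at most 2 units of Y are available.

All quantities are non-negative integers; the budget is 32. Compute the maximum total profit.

35

3×A and 3×Z: cost 30 ≤ 32, profit 3·4 + 3·7 = 33.
3×D, 2×A, and 3×Z: cost 31 ≤ 32, profit 3·2 + 2·4 + 3·7 = 35.
Best is 35.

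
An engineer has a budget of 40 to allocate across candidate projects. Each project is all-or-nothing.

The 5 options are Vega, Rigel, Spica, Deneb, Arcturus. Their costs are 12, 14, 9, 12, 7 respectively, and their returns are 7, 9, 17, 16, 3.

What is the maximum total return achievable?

Allowing fractional choices, the relaxed optimum would be about 44.9, but projects are indivisible.
Rigel + Spica + Deneb: cost 14 + 9 + 12 = 35 ≤ 40, return 9 + 17 + 16 = 42.
Vega + Spica + Deneb + Arcturus: cost 12 + 9 + 12 + 7 = 40 ≤ 40, return 7 + 17 + 16 + 3 = 43.
Vega + Spica + Deneb: cost 12 + 9 + 12 = 33 ≤ 40, return 7 + 17 + 16 = 40.
Best is Vega, Spica, Deneb, and Arcturus with total return 43.

43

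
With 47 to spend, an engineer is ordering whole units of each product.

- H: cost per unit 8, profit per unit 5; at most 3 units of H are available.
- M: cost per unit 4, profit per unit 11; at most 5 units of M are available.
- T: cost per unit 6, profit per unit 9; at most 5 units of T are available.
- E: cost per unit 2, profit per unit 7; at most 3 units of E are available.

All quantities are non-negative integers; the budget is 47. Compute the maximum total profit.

103

This is a bounded integer knapsack.
5×M, 3×T, and 3×E: cost 44 ≤ 47, profit 5·11 + 3·9 + 3·7 = 103.
4×M, 4×T, and 3×E: cost 46 ≤ 47, profit 4·11 + 4·9 + 3·7 = 101.
Best is 103.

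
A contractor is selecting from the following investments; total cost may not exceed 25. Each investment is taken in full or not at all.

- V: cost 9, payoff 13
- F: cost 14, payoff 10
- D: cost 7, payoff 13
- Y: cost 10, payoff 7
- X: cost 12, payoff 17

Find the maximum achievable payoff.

This is an integer program with binary decision variables.
Take D and X: cost 7 + 12 = 19 ≤ 25, payoff 13 + 17 = 30.
No feasible combination exceeds this.

30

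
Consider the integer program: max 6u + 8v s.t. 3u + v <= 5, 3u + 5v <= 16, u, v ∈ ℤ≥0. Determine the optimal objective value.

(u,v)=(0,3): 3·0+1·3=3≤5, 3·0+5·3=15≤16, objective 24.
(u,v)=(1,2): 3·1+1·2=5≤5, 3·1+5·2=13≤16, objective 22.
(u,v)=(0,2): 3·0+1·2=2≤5, 3·0+5·2=10≤16, objective 16.
No feasible integer point exceeds 24.

24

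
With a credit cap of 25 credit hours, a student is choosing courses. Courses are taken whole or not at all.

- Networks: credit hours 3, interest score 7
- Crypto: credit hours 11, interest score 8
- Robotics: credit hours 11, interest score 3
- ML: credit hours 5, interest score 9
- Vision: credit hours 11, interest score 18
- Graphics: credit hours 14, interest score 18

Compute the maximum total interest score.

Allowing fractional choices, the relaxed optimum would be about 41.7, but courses are indivisible.
Networks + ML + Vision: credit hours 3 + 5 + 11 = 19 ≤ 25, interest score 7 + 9 + 18 = 34.
Networks + ML + Graphics: credit hours 3 + 5 + 14 = 22 ≤ 25, interest score 7 + 9 + 18 = 34.
Vision + Graphics: credit hours 11 + 14 = 25 ≤ 25, interest score 18 + 18 = 36.
Best is Vision and Graphics with total interest score 36.

36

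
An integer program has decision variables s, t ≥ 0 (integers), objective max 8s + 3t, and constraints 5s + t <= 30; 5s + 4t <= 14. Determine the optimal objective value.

19

(s,t)=(2,1) is feasible, giving 19.
(s,t)=(2,0) is feasible, giving 16.
(s,t)=(1,2) is feasible, giving 14.
(s,t)=(1,1) is feasible, giving 11.
The best lattice point is (2,1), giving 19.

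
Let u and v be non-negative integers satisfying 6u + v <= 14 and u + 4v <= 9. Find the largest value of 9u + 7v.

25

The continuous relaxation peaks at (2.04, 1.74) with value 30.57; rounding to a feasible lattice point costs some objective.
(u,v)=(2,1) is feasible, giving 25.
(u,v)=(1,2) is feasible, giving 23.
(u,v)=(2,0) is feasible, giving 18.
Maximum is 25 at (u,v)=(2,1).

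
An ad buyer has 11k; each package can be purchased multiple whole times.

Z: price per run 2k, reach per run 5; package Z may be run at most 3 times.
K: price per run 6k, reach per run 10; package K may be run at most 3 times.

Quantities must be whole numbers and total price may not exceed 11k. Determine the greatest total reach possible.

Take 2×Z and 1×K: price 10 ≤ 11, reach 2·5 + 1·10 = 20.
No other integer combination yields more.

20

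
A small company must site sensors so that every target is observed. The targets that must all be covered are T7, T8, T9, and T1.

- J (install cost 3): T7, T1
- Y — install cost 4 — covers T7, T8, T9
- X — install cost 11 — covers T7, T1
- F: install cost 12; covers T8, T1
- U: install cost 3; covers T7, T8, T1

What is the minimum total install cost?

7

Choose J and Y: together they cover T7, T8, T9, T1 — every target.
Total install cost: 3 + 4 = 7.
No cover costs less than 7.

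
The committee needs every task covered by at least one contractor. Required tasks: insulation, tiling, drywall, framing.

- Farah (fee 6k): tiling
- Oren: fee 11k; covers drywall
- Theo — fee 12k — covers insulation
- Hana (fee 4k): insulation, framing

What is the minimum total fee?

21

Choose Farah, Oren, and Hana: together they cover insulation, tiling, drywall, framing — every task.
Total fee: 6 + 11 + 4 = 21.
No cover costs less than 21.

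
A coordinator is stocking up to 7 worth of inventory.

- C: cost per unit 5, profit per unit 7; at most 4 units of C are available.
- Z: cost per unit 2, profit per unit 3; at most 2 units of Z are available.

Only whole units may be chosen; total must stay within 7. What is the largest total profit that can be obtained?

This is a bounded integer knapsack.
1×C: cost 5 ≤ 7, profit 1·7 = 7.
1×C and 1×Z: cost 7 ≤ 7, profit 1·7 + 1·3 = 10.
Best is 10.

10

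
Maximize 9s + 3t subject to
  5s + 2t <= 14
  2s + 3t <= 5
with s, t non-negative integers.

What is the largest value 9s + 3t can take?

Relaxing integrality, the LP optimum is 22.50 at (s,t) = (2.5, 0), which is not an integer point.
(s,t)=(2,0): 5·2+2·0=10≤14, 2·2+3·0=4≤5, objective 18.
(s,t)=(1,1): 5·1+2·1=7≤14, 2·1+3·1=5≤5, objective 12.
No feasible integer point exceeds 18.

18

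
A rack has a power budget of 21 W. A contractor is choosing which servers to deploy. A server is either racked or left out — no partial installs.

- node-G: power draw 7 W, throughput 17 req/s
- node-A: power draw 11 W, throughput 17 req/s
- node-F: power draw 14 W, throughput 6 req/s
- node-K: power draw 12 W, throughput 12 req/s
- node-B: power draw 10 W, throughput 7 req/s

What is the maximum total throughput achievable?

Treat it as a binary knapsack problem.
Allowing fractional choices, the relaxed optimum would be about 37.0, but servers are indivisible.
node-G + node-K: power draw 7 + 12 = 19 ≤ 21, throughput 17 + 12 = 29.
node-G + node-B: power draw 7 + 10 = 17 ≤ 21, throughput 17 + 7 = 24.
node-G + node-A: power draw 7 + 11 = 18 ≤ 21, throughput 17 + 17 = 34.
Best is node-G and node-A with total throughput 34.

34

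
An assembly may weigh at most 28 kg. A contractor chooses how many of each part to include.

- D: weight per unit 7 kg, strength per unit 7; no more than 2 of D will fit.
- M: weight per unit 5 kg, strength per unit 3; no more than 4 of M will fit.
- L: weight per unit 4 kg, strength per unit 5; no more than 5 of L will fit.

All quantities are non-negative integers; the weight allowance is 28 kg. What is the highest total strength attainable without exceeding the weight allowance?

32

Take 1×D and 5×L: weight 27 ≤ 28, strength 1·7 + 5·5 = 32.
L has the best ratio (5/4) and is taken to its limit of 5; remaining capacity is filled optimally with the others.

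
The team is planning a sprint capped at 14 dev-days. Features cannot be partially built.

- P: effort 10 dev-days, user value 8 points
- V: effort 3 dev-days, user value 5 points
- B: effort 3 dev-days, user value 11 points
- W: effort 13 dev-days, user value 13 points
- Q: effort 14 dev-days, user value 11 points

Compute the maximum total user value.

V + B: effort 3 + 3 = 6 ≤ 14, user value 5 + 11 = 16.
P + B: effort 10 + 3 = 13 ≤ 14, user value 8 + 11 = 19.
Best is P and B with total user value 19.

19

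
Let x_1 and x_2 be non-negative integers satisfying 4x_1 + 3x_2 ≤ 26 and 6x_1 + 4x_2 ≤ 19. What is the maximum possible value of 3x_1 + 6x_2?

24

(x_1,x_2)=(0,4) is feasible, giving 24.
(x_1,x_2)=(1,3) is feasible, giving 21.
The best lattice point is (0,4), giving 24.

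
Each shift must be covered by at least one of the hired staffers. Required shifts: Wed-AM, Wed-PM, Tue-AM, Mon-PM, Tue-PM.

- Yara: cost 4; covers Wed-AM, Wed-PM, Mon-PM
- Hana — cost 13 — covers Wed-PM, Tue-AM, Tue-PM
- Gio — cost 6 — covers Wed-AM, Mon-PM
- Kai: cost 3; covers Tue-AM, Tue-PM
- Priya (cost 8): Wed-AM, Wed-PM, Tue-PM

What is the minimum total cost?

Choose Yara and Kai: together they cover Wed-AM, Wed-PM, Tue-AM, Mon-PM, Tue-PM — every shift.
Total cost: 4 + 3 = 7.
No cover costs less than 7.

7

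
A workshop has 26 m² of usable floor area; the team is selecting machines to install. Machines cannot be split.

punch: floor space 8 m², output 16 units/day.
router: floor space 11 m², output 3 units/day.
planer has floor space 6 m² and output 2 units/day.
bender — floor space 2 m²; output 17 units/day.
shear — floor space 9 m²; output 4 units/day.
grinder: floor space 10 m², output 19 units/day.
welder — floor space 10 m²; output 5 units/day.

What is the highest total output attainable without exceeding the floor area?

54

Allowing fractional choices, the relaxed optimum would be about 55.0, but machines are indivisible.
punch + bender + grinder: floor space 8 + 2 + 10 = 20 ≤ 26, output 16 + 17 + 19 = 52.
punch + planer + bender + grinder: floor space 8 + 6 + 2 + 10 = 26 ≤ 26, output 16 + 2 + 17 + 19 = 54.
Best is punch, planer, bender, and grinder with total output 54.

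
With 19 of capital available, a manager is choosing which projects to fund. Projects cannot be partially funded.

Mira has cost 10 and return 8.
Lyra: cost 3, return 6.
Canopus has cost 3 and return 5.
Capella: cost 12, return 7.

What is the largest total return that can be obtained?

Treat it as a binary knapsack problem.
Allowing fractional choices, the relaxed optimum would be about 20.8, but projects are indivisible.
Mira + Lyra + Canopus: cost 10 + 3 + 3 = 16 ≤ 19, return 8 + 6 + 5 = 19.
Lyra + Canopus + Capella: cost 3 + 3 + 12 = 18 ≤ 19, return 6 + 5 + 7 = 18.
Best is Mira, Lyra, and Canopus with total return 19.

19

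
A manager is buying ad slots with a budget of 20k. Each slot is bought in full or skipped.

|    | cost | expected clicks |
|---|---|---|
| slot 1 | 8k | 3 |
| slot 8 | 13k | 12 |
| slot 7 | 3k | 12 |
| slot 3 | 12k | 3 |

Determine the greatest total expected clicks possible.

This is a 0-1 knapsack instance.
Allowing fractional choices, the relaxed optimum would be about 25.5, but ad slots are indivisible.
slot 1 + slot 7: cost 8 + 3 = 11 ≤ 20, expected clicks 3 + 12 = 15.
slot 7 + slot 3: cost 3 + 12 = 15 ≤ 20, expected clicks 12 + 3 = 15.
slot 8 + slot 7: cost 13 + 3 = 16 ≤ 20, expected clicks 12 + 12 = 24.
Best is slot 8 and slot 7 with total expected clicks 24.

24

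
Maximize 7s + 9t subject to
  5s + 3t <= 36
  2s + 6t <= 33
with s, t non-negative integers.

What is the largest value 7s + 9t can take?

The continuous relaxation peaks at (4.88, 3.88) with value 69.00; rounding to a feasible lattice point costs some objective.
(s,t)=(4,4): 5·4+3·4=32≤36, 2·4+6·4=32≤33, objective 64.
(s,t)=(5,3): 5·5+3·3=34≤36, 2·5+6·3=28≤33, objective 62.
(s,t)=(3,4): 5·3+3·4=27≤36, 2·3+6·4=30≤33, objective 57.
Maximum is 64 at (s,t)=(4,4).

64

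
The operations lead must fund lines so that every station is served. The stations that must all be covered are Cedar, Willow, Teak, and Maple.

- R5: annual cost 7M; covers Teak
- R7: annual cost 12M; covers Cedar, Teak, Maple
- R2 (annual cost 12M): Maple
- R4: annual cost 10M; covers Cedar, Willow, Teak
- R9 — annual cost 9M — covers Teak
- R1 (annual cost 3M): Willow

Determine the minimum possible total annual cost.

15

This is an integer covering problem.
Choose R7 and R1: together they cover Cedar, Willow, Teak, Maple — every station.
Total annual cost: 12 + 3 = 15.
No cover costs less than 15.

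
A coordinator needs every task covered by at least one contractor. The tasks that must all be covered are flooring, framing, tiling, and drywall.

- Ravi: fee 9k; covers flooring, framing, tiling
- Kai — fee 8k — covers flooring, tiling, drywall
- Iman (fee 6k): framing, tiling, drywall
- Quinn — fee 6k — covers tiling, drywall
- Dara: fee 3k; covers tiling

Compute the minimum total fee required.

14

Choose Kai and Iman: together they cover flooring, framing, tiling, drywall — every task.
Total fee: 8 + 6 = 14.
No cover costs less than 14.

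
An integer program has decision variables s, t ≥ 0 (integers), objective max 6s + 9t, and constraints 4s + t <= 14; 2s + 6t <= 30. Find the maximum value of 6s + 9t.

48

(s,t)=(2,4) is feasible, giving 48.
(s,t)=(1,4) is feasible, giving 42.
(s,t)=(2,3) is feasible, giving 39.
(s,t)=(1,3) is feasible, giving 33.
No feasible integer point exceeds 48.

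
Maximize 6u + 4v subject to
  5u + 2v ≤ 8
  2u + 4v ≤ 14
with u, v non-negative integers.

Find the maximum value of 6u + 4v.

12

(u,v)=(0,3): 5·0+2·3=6≤8, 2·0+4·3=12≤14, objective 12.
(u,v)=(0,2): 5·0+2·2=4≤8, 2·0+4·2=8≤14, objective 8.
The best lattice point is (0,3), giving 12.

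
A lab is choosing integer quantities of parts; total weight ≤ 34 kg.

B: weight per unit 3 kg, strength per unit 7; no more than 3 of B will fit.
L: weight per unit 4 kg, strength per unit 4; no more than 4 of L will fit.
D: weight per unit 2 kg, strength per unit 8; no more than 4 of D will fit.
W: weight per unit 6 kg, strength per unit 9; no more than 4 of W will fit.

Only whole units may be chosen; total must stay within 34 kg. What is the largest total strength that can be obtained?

This is a bounded integer knapsack.
2×B, 4×D, and 3×W: weight 32 ≤ 34, strength 2·7 + 4·8 + 3·9 = 73.
3×B, 1×L, 4×D, and 2×W: weight 33 ≤ 34, strength 3·7 + 1·4 + 4·8 + 2·9 = 75.
Best is 75.

75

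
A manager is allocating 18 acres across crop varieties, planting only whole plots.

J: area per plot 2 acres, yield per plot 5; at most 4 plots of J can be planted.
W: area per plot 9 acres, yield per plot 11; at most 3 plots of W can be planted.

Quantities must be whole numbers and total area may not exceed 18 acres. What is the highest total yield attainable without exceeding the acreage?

J has the best ratio (5/2); taking only J gives at most 4×5 = 20 (stopped by the supply cap of 4).
Mixing does better — 4×J and 1×W: area 17 ≤ 18, yield 4·5 + 1·11 = 31.

31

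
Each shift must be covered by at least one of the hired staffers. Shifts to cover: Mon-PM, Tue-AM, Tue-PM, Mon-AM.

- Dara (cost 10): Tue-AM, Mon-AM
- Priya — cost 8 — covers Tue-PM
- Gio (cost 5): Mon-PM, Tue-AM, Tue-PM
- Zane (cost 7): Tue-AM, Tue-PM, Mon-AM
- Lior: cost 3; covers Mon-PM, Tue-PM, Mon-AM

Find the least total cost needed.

8

Choose Gio and Lior: together they cover Mon-PM, Tue-AM, Tue-PM, Mon-AM — every shift.
Total cost: 5 + 3 = 8.
No cover costs less than 8.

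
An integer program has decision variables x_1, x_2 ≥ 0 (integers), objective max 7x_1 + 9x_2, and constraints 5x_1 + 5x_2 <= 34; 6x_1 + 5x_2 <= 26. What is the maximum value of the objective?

The continuous relaxation peaks at (0, 5.2) with value 46.80; rounding to a feasible lattice point costs some objective.
(x_1,x_2)=(0,5) is feasible, giving 45.
(x_1,x_2)=(1,4) is feasible, giving 43.
(x_1,x_2)=(0,4) is feasible, giving 36.
The best lattice point is (0,5), giving 45.

45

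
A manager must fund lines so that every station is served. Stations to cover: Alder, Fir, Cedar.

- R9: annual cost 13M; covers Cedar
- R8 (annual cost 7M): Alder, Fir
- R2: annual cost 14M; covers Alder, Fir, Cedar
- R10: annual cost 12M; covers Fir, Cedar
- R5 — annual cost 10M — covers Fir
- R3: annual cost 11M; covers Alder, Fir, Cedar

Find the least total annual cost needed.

This is a weighted set-cover instance.
The greedy cost-per-new-station heuristic would pick R8 and R3 for 18, but a cheaper cover exists.
R3 alone covers Alder, Fir, Cedar — every station.
Total annual cost: 11.
No cover costs less than 11.

11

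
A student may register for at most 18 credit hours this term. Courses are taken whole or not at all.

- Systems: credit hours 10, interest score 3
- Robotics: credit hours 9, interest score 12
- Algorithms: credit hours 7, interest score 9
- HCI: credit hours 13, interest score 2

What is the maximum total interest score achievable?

21

Allowing fractional choices, the relaxed optimum would be about 21.6, but courses are indivisible.
Robotics: credit hours 9 ≤ 18, interest score 12.
Robotics + Algorithms: credit hours 9 + 7 = 16 ≤ 18, interest score 12 + 9 = 21.
Best is Robotics and Algorithms with total interest score 21.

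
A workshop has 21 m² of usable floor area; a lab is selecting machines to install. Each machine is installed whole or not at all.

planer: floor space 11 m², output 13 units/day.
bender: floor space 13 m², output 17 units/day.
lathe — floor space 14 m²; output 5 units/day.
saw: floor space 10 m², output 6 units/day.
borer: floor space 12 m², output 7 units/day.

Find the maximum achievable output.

This is an integer program with binary decision variables.
Allowing fractional choices, the relaxed optimum would be about 26.5, but machines are indivisible.
planer: floor space 11 ≤ 21, output 13.
planer + saw: floor space 11 + 10 = 21 ≤ 21, output 13 + 6 = 19.
bender: floor space 13 ≤ 21, output 17.
Best is planer and saw with total output 19.

19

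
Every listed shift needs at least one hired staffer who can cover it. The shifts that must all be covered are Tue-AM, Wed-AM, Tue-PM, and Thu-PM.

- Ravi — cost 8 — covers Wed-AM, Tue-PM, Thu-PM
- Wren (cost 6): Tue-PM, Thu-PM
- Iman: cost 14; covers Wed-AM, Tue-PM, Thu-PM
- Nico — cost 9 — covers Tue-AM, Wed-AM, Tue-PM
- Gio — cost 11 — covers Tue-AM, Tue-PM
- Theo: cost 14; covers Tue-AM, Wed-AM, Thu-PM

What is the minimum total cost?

Choose Wren and Nico: together they cover Tue-AM, Wed-AM, Tue-PM, Thu-PM — every shift.
Total cost: 6 + 9 = 15.

15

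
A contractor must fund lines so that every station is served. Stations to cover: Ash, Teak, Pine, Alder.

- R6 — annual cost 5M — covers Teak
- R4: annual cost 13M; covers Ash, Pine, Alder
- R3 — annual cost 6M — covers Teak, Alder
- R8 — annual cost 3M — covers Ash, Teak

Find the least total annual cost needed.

16

The greedy cost-per-new-station heuristic would pick R8, R3, and R4 for 22, but a cheaper cover exists.
Choose R4 and R8: together they cover Ash, Teak, Pine, Alder — every station.
Total annual cost: 13 + 3 = 16.
No cover costs less than 16.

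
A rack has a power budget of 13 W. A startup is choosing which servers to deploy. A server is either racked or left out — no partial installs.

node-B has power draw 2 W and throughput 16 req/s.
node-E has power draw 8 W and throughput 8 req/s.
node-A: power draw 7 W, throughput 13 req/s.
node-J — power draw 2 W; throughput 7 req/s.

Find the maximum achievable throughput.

Take node-B, node-A, and node-J: power draw 2 + 7 + 2 = 11 ≤ 13, throughput 16 + 13 + 7 = 36.
No other feasible combination does better.

36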